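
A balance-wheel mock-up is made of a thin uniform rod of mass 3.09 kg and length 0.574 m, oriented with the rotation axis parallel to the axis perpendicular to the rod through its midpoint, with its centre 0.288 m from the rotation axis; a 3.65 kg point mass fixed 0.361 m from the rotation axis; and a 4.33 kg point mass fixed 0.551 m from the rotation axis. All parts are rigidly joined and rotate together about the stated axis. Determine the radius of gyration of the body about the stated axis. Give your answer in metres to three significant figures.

0.439

Thin rod: I_cm = (1/12)ML² = (1/12)(3.09)(0.574)² = 0.08484 kg m^2; centre at d = 0.288 m, so I = I_cm + Md² gives I = 0.08484 + (3.09)(0.288)² = 0.34114 kg m^2.
Point mass: I_cm = 0; centre at d = 0.361 m, so I = I_cm + Md² gives I = 0 + (3.65)(0.361)² = 0.47567 kg m^2.
Point mass: I_cm = 0; centre at d = 0.551 m, so I = I_cm + Md² gives I = 0 + (4.33)(0.551)² = 1.3146 kg m^2.
Total I = 2.1314 kg m^2; total mass M = 11.07 kg.
k = √(I/M) = √(2.1314/11.07) = 0.43879 m.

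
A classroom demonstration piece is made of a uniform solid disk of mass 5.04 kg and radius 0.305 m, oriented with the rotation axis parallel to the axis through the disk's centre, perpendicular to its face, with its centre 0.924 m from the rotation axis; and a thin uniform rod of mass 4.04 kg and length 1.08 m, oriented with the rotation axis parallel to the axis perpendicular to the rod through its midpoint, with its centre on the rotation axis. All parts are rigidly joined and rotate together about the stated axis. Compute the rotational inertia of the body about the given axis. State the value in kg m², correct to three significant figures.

Solid disk: I_cm = (1/2)MR² = (1/2)(5.04)(0.305)² = 0.23442 kg m²; centre at d = 0.924 m, so I = I_cm + Md² gives I = 0.23442 + (5.04)(0.924)² = 4.5375 kg m².
Thin rod: I_cm = (1/12)ML² = (1/12)(4.04)(1.08)² = 0.39269 kg m²; axis through the centre, so I = 0.39269 kg m².
Total I = 4.5375 + 0.39269 = 4.9301 kg m².

4.93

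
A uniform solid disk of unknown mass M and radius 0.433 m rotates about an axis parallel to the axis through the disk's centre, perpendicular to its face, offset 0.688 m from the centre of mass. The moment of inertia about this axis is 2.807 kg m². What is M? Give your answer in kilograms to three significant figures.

I = I_cm + Md² = (1/2)MR² + Md² = M·[0.5·(0.433)² + (0.688)²] = M·0.56709.
So M = 2.807 / 0.56709 = 4.9498 kg.

4.95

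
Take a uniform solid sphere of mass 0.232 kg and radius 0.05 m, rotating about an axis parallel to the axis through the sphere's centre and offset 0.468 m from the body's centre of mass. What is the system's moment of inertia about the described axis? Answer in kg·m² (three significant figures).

I_cm = (2/5)MR² = (2/5)(0.232)(0.05)² = 0.000232 kg·m²; centre at d = 0.468 m, so the parallel axis theorem gives I = 0.000232 + (0.232)(0.468)² = 0.051046 kg·m².

0.0510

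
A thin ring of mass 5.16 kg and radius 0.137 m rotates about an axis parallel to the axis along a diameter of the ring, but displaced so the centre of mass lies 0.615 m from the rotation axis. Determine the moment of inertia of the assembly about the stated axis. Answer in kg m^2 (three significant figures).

I_cm = (1/2)MR² = (1/2)(5.16)(0.137)² = 0.048424 kg m^2; centre at d = 0.615 m, so the parallel axis theorem gives I = 0.048424 + (5.16)(0.615)² = 2.0001 kg m^2.

2.00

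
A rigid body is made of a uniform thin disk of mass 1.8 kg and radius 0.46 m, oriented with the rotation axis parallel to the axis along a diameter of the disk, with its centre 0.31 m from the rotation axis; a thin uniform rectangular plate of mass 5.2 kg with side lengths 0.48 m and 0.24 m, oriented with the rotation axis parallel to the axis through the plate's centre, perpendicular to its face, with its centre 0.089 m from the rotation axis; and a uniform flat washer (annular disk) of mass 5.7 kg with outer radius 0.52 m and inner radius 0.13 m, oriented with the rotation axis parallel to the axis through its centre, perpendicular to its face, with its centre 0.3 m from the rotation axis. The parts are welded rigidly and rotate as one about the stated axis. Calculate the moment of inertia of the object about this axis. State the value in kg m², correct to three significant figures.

1.77

Thin disk: I_cm = (1/4)MR² = (1/4)(1.8)(0.46)² = 0.09522 kg m²; centre at d = 0.31 m, so I = I_cm + Md² gives I = 0.09522 + (1.8)(0.31)² = 0.2682 kg m².
Rectangular plate: I_cm = (1/12)M(a²+b²) = (1/12)(5.2)[(0.48)² + (0.24)²] = 0.1248 kg m²; centre at d = 0.089 m, so I = I_cm + Md² gives I = 0.1248 + (5.2)(0.089)² = 0.16599 kg m².
Annular disk: I_cm = (1/2)M(R²+r²) = (1/2)(5.7)[(0.52)² + (0.13)²] = 0.81881 kg m²; centre at d = 0.3 m, so I = I_cm + Md² gives I = 0.81881 + (5.7)(0.3)² = 1.3318 kg m².
Total I = 0.2682 + 0.16599 + 1.3318 = 1.766 kg m².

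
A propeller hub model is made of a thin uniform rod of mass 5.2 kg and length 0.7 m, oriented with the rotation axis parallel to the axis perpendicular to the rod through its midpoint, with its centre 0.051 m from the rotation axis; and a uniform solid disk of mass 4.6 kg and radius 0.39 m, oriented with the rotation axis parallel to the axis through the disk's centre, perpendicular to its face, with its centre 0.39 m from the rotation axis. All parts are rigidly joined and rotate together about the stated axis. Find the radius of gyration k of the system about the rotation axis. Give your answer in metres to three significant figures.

Thin rod: I_cm = (1/12)ML² = (1/12)(5.2)(0.7)² = 0.21233 kg m²; centre at d = 0.051 m, so I = I_cm + Md² gives I = 0.21233 + (5.2)(0.051)² = 0.22586 kg m².
Solid disk: I_cm = (1/2)MR² = (1/2)(4.6)(0.39)² = 0.34983 kg m²; centre at d = 0.39 m, so I = I_cm + Md² gives I = 0.34983 + (4.6)(0.39)² = 1.0495 kg m².
Total I = 1.2753 kg m²; total mass M = 9.8 kg.
k = √(I/M) = √(1.2753/9.8) = 0.36075 m.

0.361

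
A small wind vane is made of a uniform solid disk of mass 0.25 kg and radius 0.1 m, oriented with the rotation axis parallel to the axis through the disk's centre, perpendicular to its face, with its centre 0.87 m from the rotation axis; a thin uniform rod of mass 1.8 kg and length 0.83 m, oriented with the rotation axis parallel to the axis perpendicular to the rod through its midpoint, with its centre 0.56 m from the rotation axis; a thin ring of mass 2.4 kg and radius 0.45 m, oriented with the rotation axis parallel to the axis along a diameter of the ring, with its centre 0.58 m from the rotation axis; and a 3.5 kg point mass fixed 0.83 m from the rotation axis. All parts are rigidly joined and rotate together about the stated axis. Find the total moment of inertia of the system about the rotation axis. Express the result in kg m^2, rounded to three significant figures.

Solid disk: I_cm = (1/2)MR² = (1/2)(0.25)(0.1)² = 0.00125 kg m^2; centre at d = 0.87 m, so the parallel axis theorem gives I = 0.00125 + (0.25)(0.87)² = 0.19048 kg m^2.
Thin rod: I_cm = (1/12)ML² = (1/12)(1.8)(0.83)² = 0.10333 kg m^2; centre at d = 0.56 m, so the parallel axis theorem gives I = 0.10333 + (1.8)(0.56)² = 0.66782 kg m^2.
Thin ring: I_cm = (1/2)MR² = (1/2)(2.4)(0.45)² = 0.243 kg m^2; centre at d = 0.58 m, so the parallel axis theorem gives I = 0.243 + (2.4)(0.58)² = 1.0504 kg m^2.
Point mass: I_cm = 0; centre at d = 0.83 m, so the parallel axis theorem gives I = 0 + (3.5)(0.83)² = 2.4111 kg m^2.
Total I = 0.19048 + 0.66782 + 1.0504 + 2.4111 = 4.3198 kg m^2.

4.32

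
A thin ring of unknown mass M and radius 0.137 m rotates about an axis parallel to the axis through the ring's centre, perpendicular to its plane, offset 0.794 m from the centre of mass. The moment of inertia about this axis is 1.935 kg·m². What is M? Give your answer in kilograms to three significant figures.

2.98

I = I_cm + Md² = MR² + Md² = M·[1·(0.137)² + (0.794)²] = M·0.64921.
So M = 1.935 / 0.64921 = 2.9806 kg.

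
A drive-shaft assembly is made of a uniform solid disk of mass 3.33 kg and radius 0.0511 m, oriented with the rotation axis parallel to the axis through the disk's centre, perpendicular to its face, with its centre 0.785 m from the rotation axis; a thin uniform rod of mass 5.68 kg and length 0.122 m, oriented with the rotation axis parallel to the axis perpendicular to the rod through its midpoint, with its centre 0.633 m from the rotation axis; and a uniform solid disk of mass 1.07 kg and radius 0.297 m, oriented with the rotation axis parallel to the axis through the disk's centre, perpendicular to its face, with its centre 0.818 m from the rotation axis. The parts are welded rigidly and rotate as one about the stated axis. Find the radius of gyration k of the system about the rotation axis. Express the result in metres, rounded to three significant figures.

0.711

Solid disk: I_cm = (1/2)MR² = (1/2)(3.33)(0.0511)² = 0.0043477 kg·m²; centre at d = 0.785 m, so I = I_cm + Md² gives I = 0.0043477 + (3.33)(0.785)² = 2.0564 kg·m².
Thin rod: I_cm = (1/12)ML² = (1/12)(5.68)(0.122)² = 0.0070451 kg·m²; centre at d = 0.633 m, so I = I_cm + Md² gives I = 0.0070451 + (5.68)(0.633)² = 2.283 kg·m².
Solid disk: I_cm = (1/2)MR² = (1/2)(1.07)(0.297)² = 0.047192 kg·m²; centre at d = 0.818 m, so I = I_cm + Md² gives I = 0.047192 + (1.07)(0.818)² = 0.76315 kg·m².
Total I = 5.1025 kg·m²; total mass M = 10.08 kg.
k = √(I/M) = √(5.1025/10.08) = 0.71148 m.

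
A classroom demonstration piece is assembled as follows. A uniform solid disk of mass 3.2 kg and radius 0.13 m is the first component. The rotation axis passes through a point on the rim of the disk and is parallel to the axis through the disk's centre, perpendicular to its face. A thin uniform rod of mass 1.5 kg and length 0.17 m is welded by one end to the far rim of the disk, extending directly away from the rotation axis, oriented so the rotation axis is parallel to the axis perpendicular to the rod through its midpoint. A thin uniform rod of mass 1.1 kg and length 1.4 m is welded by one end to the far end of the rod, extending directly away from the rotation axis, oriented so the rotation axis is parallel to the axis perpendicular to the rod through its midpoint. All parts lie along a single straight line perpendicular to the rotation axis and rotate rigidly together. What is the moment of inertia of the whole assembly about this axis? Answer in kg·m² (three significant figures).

Solid disk: I_cm = (1/2)MR² = (1/2)(3.2)(0.13)² = 0.02704 kg·m²; centre at d = 0.13 m, so I = I_cm + Md² gives I = 0.02704 + (3.2)(0.13)² = 0.08112 kg·m².
Thin rod: I_cm = (1/12)ML² = (1/12)(1.5)(0.17)² = 0.0036125 kg·m²; centre at d = 0.13 + 0.13 + 0.085 = 0.345 m, so I = I_cm + Md² gives I = 0.0036125 + (1.5)(0.345)² = 0.18215 kg·m².
Thin rod: I_cm = (1/12)ML² = (1/12)(1.1)(1.4)² = 0.17967 kg·m²; centre at d = 0.13 + 0.13 + 0.085 + 0.085 + 0.7 = 1.13 m, so I = I_cm + Md² gives I = 0.17967 + (1.1)(1.13)² = 1.5843 kg·m².
Total I = 0.08112 + 0.18215 + 1.5843 = 1.8475 kg·m².

1.85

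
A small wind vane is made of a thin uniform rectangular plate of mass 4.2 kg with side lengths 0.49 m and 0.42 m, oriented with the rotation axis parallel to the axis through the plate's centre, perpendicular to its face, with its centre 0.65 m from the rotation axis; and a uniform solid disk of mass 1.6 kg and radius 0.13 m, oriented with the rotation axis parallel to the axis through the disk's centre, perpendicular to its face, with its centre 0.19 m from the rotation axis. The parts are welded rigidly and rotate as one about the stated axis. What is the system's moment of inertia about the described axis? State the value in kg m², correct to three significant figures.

1.99

Rectangular plate: I_cm = (1/12)M(a²+b²) = (1/12)(4.2)[(0.49)² + (0.42)²] = 0.14577 kg m²; centre at d = 0.65 m, so I = I_cm + Md² gives I = 0.14577 + (4.2)(0.65)² = 1.9203 kg m².
Solid disk: I_cm = (1/2)MR² = (1/2)(1.6)(0.13)² = 0.01352 kg m²; centre at d = 0.19 m, so I = I_cm + Md² gives I = 0.01352 + (1.6)(0.19)² = 0.07128 kg m².
Total I = 1.9203 + 0.07128 = 1.9916 kg m².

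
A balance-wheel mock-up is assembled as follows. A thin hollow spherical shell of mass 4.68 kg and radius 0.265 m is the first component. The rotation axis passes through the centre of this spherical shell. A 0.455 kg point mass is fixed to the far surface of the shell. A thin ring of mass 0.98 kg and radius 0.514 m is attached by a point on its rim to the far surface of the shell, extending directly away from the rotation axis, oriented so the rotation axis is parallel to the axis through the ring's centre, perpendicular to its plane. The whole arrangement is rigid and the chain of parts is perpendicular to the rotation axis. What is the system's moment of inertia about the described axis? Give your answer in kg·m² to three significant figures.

Spherical shell: I_cm = (2/3)MR² = (2/3)(4.68)(0.265)² = 0.2191 kg·m²; axis through the centre, so I = 0.2191 kg·m².
Point mass: I_cm = 0; centre at d = 0.265 m, so the parallel axis theorem gives I = 0 + (0.455)(0.265)² = 0.031952 kg·m².
Thin ring: I_cm = MR² = (0.98)(0.514)² = 0.25891 kg·m²; centre at d = 0.265 + 0.514 = 0.779 m, so the parallel axis theorem gives I = 0.25891 + (0.98)(0.779)² = 0.85362 kg·m².
Total I = 0.2191 + 0.031952 + 0.85362 = 1.1047 kg·m².

1.10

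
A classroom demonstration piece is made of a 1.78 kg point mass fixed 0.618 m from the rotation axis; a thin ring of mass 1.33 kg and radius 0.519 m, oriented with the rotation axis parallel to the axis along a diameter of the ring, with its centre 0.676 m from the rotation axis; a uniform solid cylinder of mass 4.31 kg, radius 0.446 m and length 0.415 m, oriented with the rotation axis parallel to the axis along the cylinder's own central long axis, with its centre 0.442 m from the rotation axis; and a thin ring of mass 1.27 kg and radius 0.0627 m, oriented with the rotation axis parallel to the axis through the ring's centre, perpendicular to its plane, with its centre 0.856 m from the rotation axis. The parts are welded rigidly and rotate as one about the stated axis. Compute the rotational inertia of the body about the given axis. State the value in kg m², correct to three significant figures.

3.67

Point mass: I_cm = 0; centre at d = 0.618 m, so I = I_cm + Md² gives I = 0 + (1.78)(0.618)² = 0.67982 kg m².
Thin ring: I_cm = (1/2)MR² = (1/2)(1.33)(0.519)² = 0.17913 kg m²; centre at d = 0.676 m, so I = I_cm + Md² gives I = 0.17913 + (1.33)(0.676)² = 0.7869 kg m².
Solid cylinder: I_cm = (1/2)MR² = (1/2)(4.31)(0.446)² = 0.42866 kg m²; centre at d = 0.442 m, so I = I_cm + Md² gives I = 0.42866 + (4.31)(0.442)² = 1.2707 kg m².
Thin ring: I_cm = MR² = (1.27)(0.0627)² = 0.0049927 kg m²; centre at d = 0.856 m, so I = I_cm + Md² gives I = 0.0049927 + (1.27)(0.856)² = 0.93557 kg m².
Total I = 0.67982 + 0.7869 + 1.2707 + 0.93557 = 3.673 kg m².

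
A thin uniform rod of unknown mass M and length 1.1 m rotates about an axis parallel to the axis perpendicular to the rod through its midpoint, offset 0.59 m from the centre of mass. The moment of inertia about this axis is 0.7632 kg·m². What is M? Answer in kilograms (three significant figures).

I = I_cm + Md² = (1/12)ML² + Md² = M·[0.0833333·(1.1)² + (0.59)²] = M·0.44893.
So M = 0.7632 / 0.44893 = 1.7 kg.

1.70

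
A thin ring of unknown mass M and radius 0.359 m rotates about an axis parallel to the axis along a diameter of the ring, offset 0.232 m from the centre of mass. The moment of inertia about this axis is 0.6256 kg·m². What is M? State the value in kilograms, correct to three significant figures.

5.29

I = I_cm + Md² = (1/2)MR² + Md² = M·[0.5·(0.359)² + (0.232)²] = M·0.11826.
So M = 0.6256 / 0.11826 = 5.2898 kg.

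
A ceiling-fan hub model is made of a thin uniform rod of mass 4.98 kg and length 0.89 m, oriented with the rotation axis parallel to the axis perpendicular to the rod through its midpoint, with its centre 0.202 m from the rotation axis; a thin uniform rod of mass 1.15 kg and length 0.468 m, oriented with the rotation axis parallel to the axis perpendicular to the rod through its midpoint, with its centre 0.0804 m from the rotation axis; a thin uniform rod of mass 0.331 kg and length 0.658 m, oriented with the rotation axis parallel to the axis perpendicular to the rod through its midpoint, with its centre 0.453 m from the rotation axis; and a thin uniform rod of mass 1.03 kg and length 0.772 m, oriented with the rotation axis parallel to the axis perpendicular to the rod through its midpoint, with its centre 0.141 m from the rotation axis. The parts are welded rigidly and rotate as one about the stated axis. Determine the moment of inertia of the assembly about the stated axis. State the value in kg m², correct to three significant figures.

Thin rod: I_cm = (1/12)ML² = (1/12)(4.98)(0.89)² = 0.32872 kg m²; centre at d = 0.202 m, so I = I_cm + Md² gives I = 0.32872 + (4.98)(0.202)² = 0.53193 kg m².
Thin rod: I_cm = (1/12)ML² = (1/12)(1.15)(0.468)² = 0.02099 kg m²; centre at d = 0.0804 m, so I = I_cm + Md² gives I = 0.02099 + (1.15)(0.0804)² = 0.028424 kg m².
Thin rod: I_cm = (1/12)ML² = (1/12)(0.331)(0.658)² = 0.011943 kg m²; centre at d = 0.453 m, so I = I_cm + Md² gives I = 0.011943 + (0.331)(0.453)² = 0.079867 kg m².
Thin rod: I_cm = (1/12)ML² = (1/12)(1.03)(0.772)² = 0.051155 kg m²; centre at d = 0.141 m, so I = I_cm + Md² gives I = 0.051155 + (1.03)(0.141)² = 0.071633 kg m².
Total I = 0.53193 + 0.028424 + 0.079867 + 0.071633 = 0.71185 kg m².

0.712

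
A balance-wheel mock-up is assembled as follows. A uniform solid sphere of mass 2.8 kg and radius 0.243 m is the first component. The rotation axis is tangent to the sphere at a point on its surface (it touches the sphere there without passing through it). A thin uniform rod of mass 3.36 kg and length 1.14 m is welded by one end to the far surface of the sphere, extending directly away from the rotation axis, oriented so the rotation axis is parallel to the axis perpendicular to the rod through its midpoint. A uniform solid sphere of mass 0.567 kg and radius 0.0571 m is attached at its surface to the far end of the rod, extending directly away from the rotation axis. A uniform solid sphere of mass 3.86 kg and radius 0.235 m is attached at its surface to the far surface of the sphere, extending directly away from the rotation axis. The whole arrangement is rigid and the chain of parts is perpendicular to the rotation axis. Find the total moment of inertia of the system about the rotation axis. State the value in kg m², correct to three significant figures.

21.1

Solid sphere: I_cm = (2/5)MR² = (2/5)(2.8)(0.243)² = 0.066135 kg m²; centre at d = 0.243 m, so I = I_cm + Md² gives I = 0.066135 + (2.8)(0.243)² = 0.23147 kg m².
Thin rod: I_cm = (1/12)ML² = (1/12)(3.36)(1.14)² = 0.36389 kg m²; centre at d = 0.243 + 0.243 + 0.57 = 1.056 m, so I = I_cm + Md² gives I = 0.36389 + (3.36)(1.056)² = 4.1107 kg m².
Solid sphere: I_cm = (2/5)MR² = (2/5)(0.567)(0.0571)² = 0.00073946 kg m²; centre at d = 0.243 + 0.243 + 0.57 + 0.57 + 0.0571 = 1.6831 m, so I = I_cm + Md² gives I = 0.00073946 + (0.567)(1.6831)² = 1.607 kg m².
Solid sphere: I_cm = (2/5)MR² = (2/5)(3.86)(0.235)² = 0.085267 kg m²; centre at d = 0.243 + 0.243 + 0.57 + 0.57 + 0.0571 + 0.0571 + 0.235 = 1.9752 m, so I = I_cm + Md² gives I = 0.085267 + (3.86)(1.9752)² = 15.145 kg m².
Total I = 0.23147 + 4.1107 + 1.607 + 15.145 = 21.094 kg m².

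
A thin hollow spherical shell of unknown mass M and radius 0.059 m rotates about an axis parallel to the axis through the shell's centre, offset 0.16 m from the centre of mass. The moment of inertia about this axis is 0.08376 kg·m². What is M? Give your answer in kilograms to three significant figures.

3.00

I = I_cm + Md² = (2/3)MR² + Md² = M·[0.666667·(0.059)² + (0.16)²] = M·0.027921.
So M = 0.08376 / 0.027921 = 2.9999 kg.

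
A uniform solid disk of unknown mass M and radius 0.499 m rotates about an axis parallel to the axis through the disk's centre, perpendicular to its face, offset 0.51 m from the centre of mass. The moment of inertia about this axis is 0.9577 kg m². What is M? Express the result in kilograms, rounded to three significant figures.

I = I_cm + Md² = (1/2)MR² + Md² = M·[0.5·(0.499)² + (0.51)²] = M·0.3846.
So M = 0.9577 / 0.3846 = 2.4901 kg.

2.49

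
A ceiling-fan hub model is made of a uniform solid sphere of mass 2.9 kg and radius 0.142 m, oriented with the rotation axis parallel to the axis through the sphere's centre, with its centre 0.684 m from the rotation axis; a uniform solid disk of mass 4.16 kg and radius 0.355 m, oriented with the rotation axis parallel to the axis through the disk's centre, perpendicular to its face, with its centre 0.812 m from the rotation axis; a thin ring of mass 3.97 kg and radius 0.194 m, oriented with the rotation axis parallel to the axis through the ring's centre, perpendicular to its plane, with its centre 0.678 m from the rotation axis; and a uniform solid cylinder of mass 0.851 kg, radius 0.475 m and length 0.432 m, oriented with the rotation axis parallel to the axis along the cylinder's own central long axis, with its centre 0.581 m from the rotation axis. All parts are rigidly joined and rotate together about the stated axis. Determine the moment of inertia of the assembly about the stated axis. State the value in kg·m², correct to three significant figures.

6.74

Solid sphere: I_cm = (2/5)MR² = (2/5)(2.9)(0.142)² = 0.02339 kg·m²; centre at d = 0.684 m, so the parallel axis theorem gives I = 0.02339 + (2.9)(0.684)² = 1.3802 kg·m².
Solid disk: I_cm = (1/2)MR² = (1/2)(4.16)(0.355)² = 0.26213 kg·m²; centre at d = 0.812 m, so the parallel axis theorem gives I = 0.26213 + (4.16)(0.812)² = 3.005 kg·m².
Thin ring: I_cm = MR² = (3.97)(0.194)² = 0.14941 kg·m²; centre at d = 0.678 m, so the parallel axis theorem gives I = 0.14941 + (3.97)(0.678)² = 1.9744 kg·m².
Solid cylinder: I_cm = (1/2)MR² = (1/2)(0.851)(0.475)² = 0.096003 kg·m²; centre at d = 0.581 m, so the parallel axis theorem gives I = 0.096003 + (0.851)(0.581)² = 0.38327 kg·m².
Total I = 1.3802 + 3.005 + 1.9744 + 0.38327 = 6.7428 kg·m².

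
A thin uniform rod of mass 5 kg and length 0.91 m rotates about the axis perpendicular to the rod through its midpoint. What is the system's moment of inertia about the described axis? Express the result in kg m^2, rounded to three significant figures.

I_cm = (1/12)ML² = (1/12)(5)(0.91)² = 0.34504 kg m^2; axis through the centre, so I = 0.34504 kg m^2.

0.345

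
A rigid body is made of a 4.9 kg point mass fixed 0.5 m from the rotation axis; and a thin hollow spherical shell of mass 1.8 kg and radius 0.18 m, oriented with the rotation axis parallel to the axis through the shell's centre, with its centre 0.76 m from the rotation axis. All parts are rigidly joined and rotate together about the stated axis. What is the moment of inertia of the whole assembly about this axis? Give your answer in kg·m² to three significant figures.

Point mass: I_cm = 0; centre at d = 0.5 m, so I = I_cm + Md² gives I = 0 + (4.9)(0.5)² = 1.225 kg·m².
Spherical shell: I_cm = (2/3)MR² = (2/3)(1.8)(0.18)² = 0.03888 kg·m²; centre at d = 0.76 m, so I = I_cm + Md² gives I = 0.03888 + (1.8)(0.76)² = 1.0786 kg·m².
Total I = 1.225 + 1.0786 = 2.3036 kg·m².

2.30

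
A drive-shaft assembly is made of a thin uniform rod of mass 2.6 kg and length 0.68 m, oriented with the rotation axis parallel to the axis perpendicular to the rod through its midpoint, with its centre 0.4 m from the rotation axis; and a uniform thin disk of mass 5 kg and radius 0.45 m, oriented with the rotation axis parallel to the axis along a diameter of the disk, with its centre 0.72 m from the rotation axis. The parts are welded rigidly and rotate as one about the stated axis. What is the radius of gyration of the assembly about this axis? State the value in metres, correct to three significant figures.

0.665

Thin rod: I_cm = (1/12)ML² = (1/12)(2.6)(0.68)² = 0.10019 kg m^2; centre at d = 0.4 m, so I = I_cm + Md² gives I = 0.10019 + (2.6)(0.4)² = 0.51619 kg m^2.
Thin disk: I_cm = (1/4)MR² = (1/4)(5)(0.45)² = 0.25313 kg m^2; centre at d = 0.72 m, so I = I_cm + Md² gives I = 0.25313 + (5)(0.72)² = 2.8451 kg m^2.
Total I = 3.3613 kg m^2; total mass M = 7.6 kg.
k = √(I/M) = √(3.3613/7.6) = 0.66504 m.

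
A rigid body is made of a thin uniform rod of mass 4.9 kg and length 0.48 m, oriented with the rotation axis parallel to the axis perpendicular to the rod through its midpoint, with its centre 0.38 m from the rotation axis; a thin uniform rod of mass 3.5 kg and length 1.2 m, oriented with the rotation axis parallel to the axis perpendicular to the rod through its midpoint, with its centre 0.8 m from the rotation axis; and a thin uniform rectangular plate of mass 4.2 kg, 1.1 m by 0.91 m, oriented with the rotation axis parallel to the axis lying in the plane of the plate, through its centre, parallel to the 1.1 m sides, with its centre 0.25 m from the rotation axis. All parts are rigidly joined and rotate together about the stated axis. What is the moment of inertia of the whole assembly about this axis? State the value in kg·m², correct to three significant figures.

Thin rod: I_cm = (1/12)ML² = (1/12)(4.9)(0.48)² = 0.09408 kg·m²; centre at d = 0.38 m, so I = I_cm + Md² gives I = 0.09408 + (4.9)(0.38)² = 0.80164 kg·m².
Thin rod: I_cm = (1/12)ML² = (1/12)(3.5)(1.2)² = 0.42 kg·m²; centre at d = 0.8 m, so I = I_cm + Md² gives I = 0.42 + (3.5)(0.8)² = 2.66 kg·m².
Rectangular plate: I_cm = (1/12)Mb² = (1/12)(4.2)(0.91)² = 0.28984 kg·m²; centre at d = 0.25 m, so I = I_cm + Md² gives I = 0.28984 + (4.2)(0.25)² = 0.55234 kg·m².
Total I = 0.80164 + 2.66 + 0.55234 = 4.014 kg·m².

4.01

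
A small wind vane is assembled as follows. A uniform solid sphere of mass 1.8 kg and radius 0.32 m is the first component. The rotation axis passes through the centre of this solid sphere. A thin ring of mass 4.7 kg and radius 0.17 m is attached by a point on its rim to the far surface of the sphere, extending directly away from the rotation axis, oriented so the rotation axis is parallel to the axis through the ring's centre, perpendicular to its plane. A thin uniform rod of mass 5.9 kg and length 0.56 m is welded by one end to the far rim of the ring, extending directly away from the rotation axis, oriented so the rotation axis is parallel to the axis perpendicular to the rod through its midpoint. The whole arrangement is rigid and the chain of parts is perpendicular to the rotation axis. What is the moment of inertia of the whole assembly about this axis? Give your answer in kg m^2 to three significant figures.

6.71

Solid sphere: I_cm = (2/5)MR² = (2/5)(1.8)(0.32)² = 0.073728 kg m^2; axis through the centre, so I = 0.073728 kg m^2.
Thin ring: I_cm = MR² = (4.7)(0.17)² = 0.13583 kg m^2; centre at d = 0.32 + 0.17 = 0.49 m, so I = I_cm + Md² gives I = 0.13583 + (4.7)(0.49)² = 1.2643 kg m^2.
Thin rod: I_cm = (1/12)ML² = (1/12)(5.9)(0.56)² = 0.15419 kg m^2; centre at d = 0.32 + 0.17 + 0.17 + 0.28 = 0.94 m, so I = I_cm + Md² gives I = 0.15419 + (5.9)(0.94)² = 5.3674 kg m^2.
Total I = 0.073728 + 1.2643 + 5.3674 = 6.7055 kg m^2.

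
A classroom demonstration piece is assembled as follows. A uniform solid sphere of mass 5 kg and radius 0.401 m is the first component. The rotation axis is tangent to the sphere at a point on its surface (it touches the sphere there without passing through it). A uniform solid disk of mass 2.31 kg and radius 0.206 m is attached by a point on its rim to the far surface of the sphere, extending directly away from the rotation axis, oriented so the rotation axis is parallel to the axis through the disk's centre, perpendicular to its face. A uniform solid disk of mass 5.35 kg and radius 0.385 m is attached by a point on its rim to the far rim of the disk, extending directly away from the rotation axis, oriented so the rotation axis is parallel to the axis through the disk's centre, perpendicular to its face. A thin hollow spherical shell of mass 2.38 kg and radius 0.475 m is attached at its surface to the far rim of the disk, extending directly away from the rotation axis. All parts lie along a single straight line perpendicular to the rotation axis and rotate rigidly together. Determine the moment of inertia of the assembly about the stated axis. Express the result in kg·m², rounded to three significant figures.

Solid sphere: I_cm = (2/5)MR² = (2/5)(5)(0.401)² = 0.3216 kg·m²; centre at d = 0.401 m, so I = I_cm + Md² gives I = 0.3216 + (5)(0.401)² = 1.1256 kg·m².
Solid disk: I_cm = (1/2)MR² = (1/2)(2.31)(0.206)² = 0.049014 kg·m²; centre at d = 0.401 + 0.401 + 0.206 = 1.008 m, so I = I_cm + Md² gives I = 0.049014 + (2.31)(1.008)² = 2.3961 kg·m².
Solid disk: I_cm = (1/2)MR² = (1/2)(5.35)(0.385)² = 0.3965 kg·m²; centre at d = 0.401 + 0.401 + 0.206 + 0.206 + 0.385 = 1.599 m, so I = I_cm + Md² gives I = 0.3965 + (5.35)(1.599)² = 14.075 kg·m².
Spherical shell: I_cm = (2/3)MR² = (2/3)(2.38)(0.475)² = 0.35799 kg·m²; centre at d = 0.401 + 0.401 + 0.206 + 0.206 + 0.385 + 0.385 + 0.475 = 2.459 m, so I = I_cm + Md² gives I = 0.35799 + (2.38)(2.459)² = 14.749 kg·m².
Total I = 1.1256 + 2.3961 + 14.075 + 14.749 = 32.346 kg·m².

32.3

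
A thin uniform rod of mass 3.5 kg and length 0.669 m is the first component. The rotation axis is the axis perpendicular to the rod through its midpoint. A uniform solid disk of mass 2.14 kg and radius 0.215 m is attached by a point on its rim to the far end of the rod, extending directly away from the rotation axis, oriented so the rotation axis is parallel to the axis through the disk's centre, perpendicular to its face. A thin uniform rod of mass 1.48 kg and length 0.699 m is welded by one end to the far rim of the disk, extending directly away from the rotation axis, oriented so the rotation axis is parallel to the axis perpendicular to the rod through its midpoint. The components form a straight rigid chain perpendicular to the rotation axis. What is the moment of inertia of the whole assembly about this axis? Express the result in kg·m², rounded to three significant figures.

Thin rod: I_cm = (1/12)ML² = (1/12)(3.5)(0.669)² = 0.13054 kg·m²; axis through the centre, so I = 0.13054 kg·m².
Solid disk: I_cm = (1/2)MR² = (1/2)(2.14)(0.215)² = 0.049461 kg·m²; centre at d = 0.3345 + 0.215 = 0.5495 m, so I = I_cm + Md² gives I = 0.049461 + (2.14)(0.5495)² = 0.69563 kg·m².
Thin rod: I_cm = (1/12)ML² = (1/12)(1.48)(0.699)² = 0.060261 kg·m²; centre at d = 0.3345 + 0.215 + 0.215 + 0.3495 = 1.114 m, so I = I_cm + Md² gives I = 0.060261 + (1.48)(1.114)² = 1.8969 kg·m².
Total I = 0.13054 + 0.69563 + 1.8969 = 2.7231 kg·m².

2.72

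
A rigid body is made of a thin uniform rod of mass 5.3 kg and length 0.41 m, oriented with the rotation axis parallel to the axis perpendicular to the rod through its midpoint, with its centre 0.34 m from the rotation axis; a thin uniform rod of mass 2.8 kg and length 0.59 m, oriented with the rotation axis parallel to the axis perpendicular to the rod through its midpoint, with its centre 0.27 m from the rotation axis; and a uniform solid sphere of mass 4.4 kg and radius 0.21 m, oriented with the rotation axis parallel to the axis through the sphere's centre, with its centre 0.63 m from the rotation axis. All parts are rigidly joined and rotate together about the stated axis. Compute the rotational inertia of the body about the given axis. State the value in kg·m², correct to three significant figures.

Thin rod: I_cm = (1/12)ML² = (1/12)(5.3)(0.41)² = 0.074244 kg·m²; centre at d = 0.34 m, so the parallel axis theorem gives I = 0.074244 + (5.3)(0.34)² = 0.68692 kg·m².
Thin rod: I_cm = (1/12)ML² = (1/12)(2.8)(0.59)² = 0.081223 kg·m²; centre at d = 0.27 m, so the parallel axis theorem gives I = 0.081223 + (2.8)(0.27)² = 0.28534 kg·m².
Solid sphere: I_cm = (2/5)MR² = (2/5)(4.4)(0.21)² = 0.077616 kg·m²; centre at d = 0.63 m, so the parallel axis theorem gives I = 0.077616 + (4.4)(0.63)² = 1.824 kg·m².
Total I = 0.68692 + 0.28534 + 1.824 = 2.7962 kg·m².

2.80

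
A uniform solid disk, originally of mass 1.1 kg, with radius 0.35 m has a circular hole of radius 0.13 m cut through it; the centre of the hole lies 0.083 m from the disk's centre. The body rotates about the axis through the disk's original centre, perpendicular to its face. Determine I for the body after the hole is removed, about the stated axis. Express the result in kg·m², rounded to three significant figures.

0.0650

Unpierced body about its centre: I₀ = (1/2)MR² = (1/2)(1.1)(0.35)² = 0.067375 kg·m².
The removed disk has mass m = M·(r/R)² = (1.1)(0.13/0.35)² = 0.15176 kg (same uniform areal density).
Its moment of inertia about the rotation axis (parallel-axis theorem): I_hole = (1/2)mr² + md² = (1/2)(0.15176)(0.13)² + (0.15176)(0.083)² = 0.0023278 kg·m².
Treating the hole as negative mass, I = I₀ − I_hole = 0.067375 − 0.0023278 = 0.065047 kg·m².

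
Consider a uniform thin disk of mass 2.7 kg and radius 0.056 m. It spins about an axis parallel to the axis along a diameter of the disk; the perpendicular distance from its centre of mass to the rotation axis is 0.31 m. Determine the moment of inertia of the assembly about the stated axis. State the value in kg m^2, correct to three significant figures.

I_cm = (1/4)MR² = (1/4)(2.7)(0.056)² = 0.0021168 kg m^2; centre at d = 0.31 m, so I = I_cm + Md² gives I = 0.0021168 + (2.7)(0.31)² = 0.26159 kg m^2.

0.262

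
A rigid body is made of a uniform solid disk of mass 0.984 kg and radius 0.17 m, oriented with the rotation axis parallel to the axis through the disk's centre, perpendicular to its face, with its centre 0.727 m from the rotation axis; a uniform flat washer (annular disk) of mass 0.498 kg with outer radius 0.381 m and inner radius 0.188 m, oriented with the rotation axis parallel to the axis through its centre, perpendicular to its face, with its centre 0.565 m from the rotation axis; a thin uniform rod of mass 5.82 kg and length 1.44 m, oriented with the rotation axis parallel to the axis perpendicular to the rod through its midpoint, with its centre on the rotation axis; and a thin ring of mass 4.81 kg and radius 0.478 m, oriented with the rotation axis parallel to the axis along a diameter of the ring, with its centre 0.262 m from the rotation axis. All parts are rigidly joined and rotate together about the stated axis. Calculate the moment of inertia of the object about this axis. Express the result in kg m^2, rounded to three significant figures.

2.62

Solid disk: I_cm = (1/2)MR² = (1/2)(0.984)(0.17)² = 0.014219 kg m^2; centre at d = 0.727 m, so the parallel axis theorem gives I = 0.014219 + (0.984)(0.727)² = 0.53429 kg m^2.
Annular disk: I_cm = (1/2)M(R²+r²) = (1/2)(0.498)[(0.381)² + (0.188)²] = 0.044946 kg m^2; centre at d = 0.565 m, so the parallel axis theorem gives I = 0.044946 + (0.498)(0.565)² = 0.20392 kg m^2.
Thin rod: I_cm = (1/12)ML² = (1/12)(5.82)(1.44)² = 1.0057 kg m^2; axis through the centre, so I = 1.0057 kg m^2.
Thin ring: I_cm = (1/2)MR² = (1/2)(4.81)(0.478)² = 0.5495 kg m^2; centre at d = 0.262 m, so the parallel axis theorem gives I = 0.5495 + (4.81)(0.262)² = 0.87968 kg m^2.
Total I = 0.53429 + 0.20392 + 1.0057 + 0.87968 = 2.6236 kg m^2.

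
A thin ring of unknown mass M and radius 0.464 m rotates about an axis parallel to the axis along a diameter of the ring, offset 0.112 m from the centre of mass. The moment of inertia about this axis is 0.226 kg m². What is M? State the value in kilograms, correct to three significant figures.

I = I_cm + Md² = (1/2)MR² + Md² = M·[0.5·(0.464)² + (0.112)²] = M·0.12019.
So M = 0.226 / 0.12019 = 1.8803 kg.

1.88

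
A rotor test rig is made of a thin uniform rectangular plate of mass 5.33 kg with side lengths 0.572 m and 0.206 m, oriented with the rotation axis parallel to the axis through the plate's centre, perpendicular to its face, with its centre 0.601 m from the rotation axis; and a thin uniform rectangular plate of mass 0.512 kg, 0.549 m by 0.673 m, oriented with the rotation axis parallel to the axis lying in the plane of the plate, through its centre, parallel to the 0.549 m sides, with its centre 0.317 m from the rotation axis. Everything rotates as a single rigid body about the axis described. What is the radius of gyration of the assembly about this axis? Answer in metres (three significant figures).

0.608

Rectangular plate: I_cm = (1/12)M(a²+b²) = (1/12)(5.33)[(0.572)² + (0.206)²] = 0.16417 kg m²; centre at d = 0.601 m, so I = I_cm + Md² gives I = 0.16417 + (5.33)(0.601)² = 2.0894 kg m².
Rectangular plate: I_cm = (1/12)Mb² = (1/12)(0.512)(0.673)² = 0.019325 kg m²; centre at d = 0.317 m, so I = I_cm + Md² gives I = 0.019325 + (0.512)(0.317)² = 0.070775 kg m².
Total I = 2.1601 kg m²; total mass M = 5.842 kg.
k = √(I/M) = √(2.1601/5.842) = 0.60808 m.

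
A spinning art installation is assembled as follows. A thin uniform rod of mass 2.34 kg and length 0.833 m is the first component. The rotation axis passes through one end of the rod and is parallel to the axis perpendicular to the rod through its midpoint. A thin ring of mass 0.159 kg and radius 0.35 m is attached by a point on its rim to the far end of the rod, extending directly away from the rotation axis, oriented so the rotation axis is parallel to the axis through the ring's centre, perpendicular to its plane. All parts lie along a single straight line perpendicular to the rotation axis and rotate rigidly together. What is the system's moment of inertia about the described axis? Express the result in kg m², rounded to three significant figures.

Thin rod: I_cm = (1/12)ML² = (1/12)(2.34)(0.833)² = 0.13531 kg m²; centre at d = 0.4165 m, so the parallel axis theorem gives I = 0.13531 + (2.34)(0.4165)² = 0.54123 kg m².
Thin ring: I_cm = MR² = (0.159)(0.35)² = 0.019477 kg m²; centre at d = 0.4165 + 0.4165 + 0.35 = 1.183 m, so the parallel axis theorem gives I = 0.019477 + (0.159)(1.183)² = 0.242 kg m².
Total I = 0.54123 + 0.242 = 0.78323 kg m².

0.783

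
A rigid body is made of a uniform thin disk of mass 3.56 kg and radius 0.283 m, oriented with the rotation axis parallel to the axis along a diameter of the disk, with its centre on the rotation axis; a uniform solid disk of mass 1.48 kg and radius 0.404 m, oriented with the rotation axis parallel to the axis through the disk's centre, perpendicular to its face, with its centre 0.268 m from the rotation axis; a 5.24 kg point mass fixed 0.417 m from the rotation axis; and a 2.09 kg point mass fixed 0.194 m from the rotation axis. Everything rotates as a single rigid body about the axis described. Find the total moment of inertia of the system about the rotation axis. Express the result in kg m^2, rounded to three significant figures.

Thin disk: I_cm = (1/4)MR² = (1/4)(3.56)(0.283)² = 0.071279 kg m^2; axis through the centre, so I = 0.071279 kg m^2.
Solid disk: I_cm = (1/2)MR² = (1/2)(1.48)(0.404)² = 0.12078 kg m^2; centre at d = 0.268 m, so the parallel axis theorem gives I = 0.12078 + (1.48)(0.268)² = 0.22708 kg m^2.
Point mass: I_cm = 0; centre at d = 0.417 m, so the parallel axis theorem gives I = 0 + (5.24)(0.417)² = 0.91118 kg m^2.
Point mass: I_cm = 0; centre at d = 0.194 m, so the parallel axis theorem gives I = 0 + (2.09)(0.194)² = 0.078659 kg m^2.
Total I = 0.071279 + 0.22708 + 0.91118 + 0.078659 = 1.2882 kg m^2.

1.29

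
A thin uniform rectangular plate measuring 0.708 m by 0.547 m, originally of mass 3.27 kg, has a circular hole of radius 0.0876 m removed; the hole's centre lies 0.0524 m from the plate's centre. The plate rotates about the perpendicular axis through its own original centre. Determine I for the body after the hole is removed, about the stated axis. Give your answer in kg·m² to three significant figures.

0.217

Unpierced body about its centre: I₀ = (1/12)M(a²+b²) = (1/12)(3.27)[(0.708)² + (0.547)²] = 0.21813 kg·m².
The removed disk has mass m = M·πr²/(ab) = (3.27)·π(0.0876)²/(0.708·0.547) = 0.20356 kg (same uniform areal density).
Its moment of inertia about the rotation axis (parallel-axis theorem): I_hole = (1/2)mr² + md² = (1/2)(0.20356)(0.0876)² + (0.20356)(0.0524)² = 0.0013399 kg·m².
Treating the hole as negative mass, I = I₀ − I_hole = 0.21813 − 0.0013399 = 0.21679 kg·m².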